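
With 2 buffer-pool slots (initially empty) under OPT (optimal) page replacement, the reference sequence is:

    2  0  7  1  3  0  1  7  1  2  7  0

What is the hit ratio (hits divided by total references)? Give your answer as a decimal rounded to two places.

2 -> fault, frames {2}
0 -> fault, frames {2,0}
7 -> fault, evict 2, frames {0,7}
1 -> fault, evict 7, frames {0,1}
3 -> fault, evict 1, frames {0,3}
0 -> hit
1 -> fault, evict 3, frames {0,1}
7 -> fault, evict 0, frames {1,7}
1 -> hit
2 -> fault, evict 1, frames {7,2}
7 -> hit
0 -> fault, evict 2, frames {7,0}
Hits: 3 of 12 references → 3/12 = 0.2500.

0.25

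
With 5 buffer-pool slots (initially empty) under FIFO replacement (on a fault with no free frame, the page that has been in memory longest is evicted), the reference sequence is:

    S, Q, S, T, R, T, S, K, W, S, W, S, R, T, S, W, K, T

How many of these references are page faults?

7

S: fault, frames [S]
Q: fault, frames [S, Q]
S: hit
T: fault, frames [S, Q, T]
R: fault, frames [S, Q, T, R]
T: hit
S: hit
K: fault, frames [S, Q, T, R, K]
W: fault, evict S, frames [Q, T, R, K, W]
S: fault, evict Q, frames [T, R, K, W, S]
W: hit
S: hit
R: hit
T: hit
S: hit
W: hit
K: hit
T: hit
Page faults: 7.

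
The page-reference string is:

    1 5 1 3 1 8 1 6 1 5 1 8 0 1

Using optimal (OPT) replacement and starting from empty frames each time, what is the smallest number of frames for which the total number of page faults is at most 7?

3

f=1: 14 faults
f=2: 8 faults
f=3: 7 faults
f=4: 6 faults
f=5: 6 faults
f=6: 6 faults
Smallest f with faults ≤ 7 is 3.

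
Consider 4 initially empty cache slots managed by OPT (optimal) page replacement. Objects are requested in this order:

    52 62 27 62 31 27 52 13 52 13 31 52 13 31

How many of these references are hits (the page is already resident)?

52: fault, frames {52}
62: fault, frames {52,62}
27: fault, frames {52,62,27}
62: hit
31: fault, frames {52,62,27,31}
27: hit
52: hit
13: fault, evict 27, frames {52,62,31,13}
52: hit
13: hit
31: hit
52: hit
13: hit
31: hit
Hits: 9.

9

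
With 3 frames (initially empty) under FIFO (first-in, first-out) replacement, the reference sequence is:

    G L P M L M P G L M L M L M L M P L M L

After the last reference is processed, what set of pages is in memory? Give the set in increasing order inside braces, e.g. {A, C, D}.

G -> fault, frames (G)
L -> fault, frames (G L)
P -> fault, frames (G L P)
M -> fault, evict G, frames (L P M)
L -> hit
M -> hit
P -> hit
G -> fault, evict L, frames (P M G)
L -> fault, evict P, frames (M G L)
M -> hit
L -> hit
M -> hit
L -> hit
M -> hit
L -> hit
M -> hit
P -> fault, evict M, frames (G L P)
L -> hit
M -> fault, evict G, frames (L P M)
L -> hit

{L, M, P}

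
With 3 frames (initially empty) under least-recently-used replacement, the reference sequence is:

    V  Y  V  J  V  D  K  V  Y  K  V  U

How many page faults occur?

V -> fault, frames {V}
Y -> fault, frames {V,Y}
V -> hit
J -> fault, frames {Y,V,J}
V -> hit
D -> fault, evict Y, frames {J,V,D}
K -> fault, evict J, frames {V,D,K}
V -> hit
Y -> fault, evict D, frames {K,V,Y}
K -> hit
V -> hit
U -> fault, evict Y, frames {K,V,U}
Page faults: 7.

7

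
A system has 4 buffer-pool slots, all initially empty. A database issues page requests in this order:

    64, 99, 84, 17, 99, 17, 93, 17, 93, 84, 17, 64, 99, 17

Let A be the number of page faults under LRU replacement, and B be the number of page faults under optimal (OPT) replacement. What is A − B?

Under LRU: F F F F . . F . . . . F F . → 7 faults.
Under OPT: F F F F . . F . . . . . F . → 6 faults.
A − B = 7 − 6 = 1.

1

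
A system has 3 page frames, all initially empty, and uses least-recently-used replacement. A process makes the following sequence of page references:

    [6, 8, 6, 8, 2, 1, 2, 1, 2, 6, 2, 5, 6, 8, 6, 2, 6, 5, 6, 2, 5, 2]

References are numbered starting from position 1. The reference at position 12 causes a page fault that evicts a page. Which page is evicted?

1

pos 1: 6: miss, frames {6}
pos 2: 8: miss, frames {6,8}
pos 3: 6: hit
pos 4: 8: hit
pos 5: 2: miss, frames {6,8,2}
pos 6: 1: miss, evict 6, frames {8,2,1}
pos 7: 2: hit
pos 8: 1: hit
pos 9: 2: hit
pos 10: 6: miss, evict 8, frames {1,2,6}
pos 11: 2: hit
pos 12: 5: miss, evict 1, frames {6,2,5}
At position 12, page 1 is evicted.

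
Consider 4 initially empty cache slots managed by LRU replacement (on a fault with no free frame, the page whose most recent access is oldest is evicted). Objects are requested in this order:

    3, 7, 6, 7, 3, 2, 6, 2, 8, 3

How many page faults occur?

3 -> miss, frames {3}
7 -> miss, frames {3,7}
6 -> miss, frames {3,7,6}
7 -> hit
3 -> hit
2 -> miss, frames {6,7,3,2}
6 -> hit
2 -> hit
8 -> miss, evict 7, frames {3,6,2,8}
3 -> hit
Page faults: 5.

5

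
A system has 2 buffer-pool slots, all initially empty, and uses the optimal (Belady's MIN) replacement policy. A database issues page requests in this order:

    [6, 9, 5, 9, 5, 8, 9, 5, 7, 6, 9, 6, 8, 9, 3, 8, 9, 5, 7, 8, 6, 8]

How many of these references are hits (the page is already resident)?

6 → miss, frames {6}
9 → miss, frames {6,9}
5 → miss, evict 6, frames {9,5}
9 → hit
5 → hit
8 → miss, evict 5, frames {9,8}
9 → hit
5 → miss, evict 8, frames {9,5}
7 → miss, evict 5, frames {9,7}
6 → miss, evict 7, frames {9,6}
9 → hit
6 → hit
8 → miss, evict 6, frames {9,8}
9 → hit
3 → miss, evict 9, frames {8,3}
8 → hit
9 → miss, evict 3, frames {8,9}
5 → miss, evict 9, frames {8,5}
7 → miss, evict 5, frames {8,7}
8 → hit
6 → miss, evict 7, frames {8,6}
8 → hit
Hits: 9.

9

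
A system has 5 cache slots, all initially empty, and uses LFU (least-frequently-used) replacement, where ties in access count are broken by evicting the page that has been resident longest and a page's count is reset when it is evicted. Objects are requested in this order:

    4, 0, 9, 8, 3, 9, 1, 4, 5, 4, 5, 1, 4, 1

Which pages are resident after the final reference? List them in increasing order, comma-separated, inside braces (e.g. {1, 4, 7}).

{1, 3, 4, 5, 9}

4 -> miss, frames (4)
0 -> miss, frames (4 0)
9 -> miss, frames (4 0 9)
8 -> miss, frames (4 0 9 8)
3 -> miss, frames (4 0 9 8 3)
9 -> hit
1 -> miss, evict 4, frames (0 9 8 3 1)
4 -> miss, evict 0, frames (9 8 3 1 4)
5 -> miss, evict 8, frames (9 3 1 4 5)
4 -> hit
5 -> hit
1 -> hit
4 -> hit
1 -> hit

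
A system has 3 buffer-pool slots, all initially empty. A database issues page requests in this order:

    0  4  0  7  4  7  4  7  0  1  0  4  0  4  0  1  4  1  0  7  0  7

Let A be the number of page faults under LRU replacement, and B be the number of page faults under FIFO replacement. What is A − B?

-1

Under LRU: F F . F . . . . . F . F . . . . . . . F . . → 6 faults.
Under FIFO: F F . F . . . . . F F F . . . . . . . F . . → 7 faults.
A − B = 6 − 7 = -1.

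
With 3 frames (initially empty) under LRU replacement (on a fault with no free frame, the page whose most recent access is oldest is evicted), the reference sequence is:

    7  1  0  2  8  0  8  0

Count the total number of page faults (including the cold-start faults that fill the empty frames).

7 → miss, frames {7}
1 → miss, frames {7,1}
0 → miss, frames {7,1,0}
2 → miss, evict 7, frames {1,0,2}
8 → miss, evict 1, frames {0,2,8}
0 → hit
8 → hit
0 → hit
Page faults: 5.

5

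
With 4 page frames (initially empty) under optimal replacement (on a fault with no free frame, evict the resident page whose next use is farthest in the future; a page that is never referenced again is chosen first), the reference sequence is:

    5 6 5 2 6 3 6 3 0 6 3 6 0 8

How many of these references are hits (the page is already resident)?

8

5 → miss, frames [5]
6 → miss, frames [5, 6]
5 → hit
2 → miss, frames [5, 6, 2]
6 → hit
3 → miss, frames [5, 6, 2, 3]
6 → hit
3 → hit
0 → miss, evict 2, frames [5, 6, 3, 0]
6 → hit
3 → hit
6 → hit
0 → hit
8 → miss, evict 0, frames [5, 6, 3, 8]
Hits: 8.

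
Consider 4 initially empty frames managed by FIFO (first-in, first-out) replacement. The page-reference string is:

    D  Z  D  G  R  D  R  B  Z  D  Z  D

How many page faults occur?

7

D: miss, frames {D}
Z: miss, frames {D,Z}
D: hit
G: miss, frames {D,Z,G}
R: miss, frames {D,Z,G,R}
D: hit
R: hit
B: miss, evict D, frames {Z,G,R,B}
Z: hit
D: miss, evict Z, frames {G,R,B,D}
Z: miss, evict G, frames {R,B,D,Z}
D: hit
Page faults: 7.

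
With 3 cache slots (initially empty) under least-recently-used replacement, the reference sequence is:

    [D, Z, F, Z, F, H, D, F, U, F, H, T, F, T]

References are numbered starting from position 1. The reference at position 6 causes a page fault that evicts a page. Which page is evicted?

D

pos 1: D: miss, frames [D]
pos 2: Z: miss, frames [D, Z]
pos 3: F: miss, frames [D, Z, F]
pos 4: Z: hit
pos 5: F: hit
pos 6: H: miss, evict D, frames [Z, F, H]
At position 6, page D is evicted.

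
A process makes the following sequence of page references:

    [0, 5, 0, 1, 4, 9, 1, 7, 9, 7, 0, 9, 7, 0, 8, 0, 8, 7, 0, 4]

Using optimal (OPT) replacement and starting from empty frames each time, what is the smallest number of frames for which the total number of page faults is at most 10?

3

f=1: 20 faults
f=2: 11 faults
f=3: 8 faults
f=4: 7 faults
f=5: 7 faults
f=6: 7 faults
f=7: 7 faults
Smallest f with faults ≤ 10 is 3.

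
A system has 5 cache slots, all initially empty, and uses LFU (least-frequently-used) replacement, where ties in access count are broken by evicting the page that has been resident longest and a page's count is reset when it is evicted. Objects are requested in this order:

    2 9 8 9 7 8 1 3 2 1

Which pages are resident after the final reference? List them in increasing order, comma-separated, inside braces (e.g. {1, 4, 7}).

{1, 2, 3, 8, 9}

2 → miss, frames (2)
9 → miss, frames (2 9)
8 → miss, frames (2 9 8)
9 → hit
7 → miss, frames (2 9 8 7)
8 → hit
1 → miss, frames (2 9 8 7 1)
3 → miss, evict 2, frames (9 8 7 1 3)
2 → miss, evict 7, frames (9 8 1 3 2)
1 → hit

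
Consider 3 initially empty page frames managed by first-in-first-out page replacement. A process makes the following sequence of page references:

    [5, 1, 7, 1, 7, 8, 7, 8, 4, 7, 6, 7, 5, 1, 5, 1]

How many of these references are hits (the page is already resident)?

7

5 → miss, frames {5}
1 → miss, frames {5,1}
7 → miss, frames {5,1,7}
1 → hit
7 → hit
8 → miss, evict 5, frames {1,7,8}
7 → hit
8 → hit
4 → miss, evict 1, frames {7,8,4}
7 → hit
6 → miss, evict 7, frames {8,4,6}
7 → miss, evict 8, frames {4,6,7}
5 → miss, evict 4, frames {6,7,5}
1 → miss, evict 6, frames {7,5,1}
5 → hit
1 → hit
Hits: 7.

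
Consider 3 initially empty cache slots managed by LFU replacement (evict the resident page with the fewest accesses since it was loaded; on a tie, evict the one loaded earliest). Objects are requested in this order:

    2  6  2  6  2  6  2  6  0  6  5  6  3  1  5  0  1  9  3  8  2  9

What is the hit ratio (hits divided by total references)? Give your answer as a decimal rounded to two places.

0.41

2 -> miss, frames [2]
6 -> miss, frames [2, 6]
2 -> hit
6 -> hit
2 -> hit
6 -> hit
2 -> hit
6 -> hit
0 -> miss, frames [2, 6, 0]
6 -> hit
5 -> miss, evict 0, frames [2, 6, 5]
6 -> hit
3 -> miss, evict 5, frames [2, 6, 3]
1 -> miss, evict 3, frames [2, 6, 1]
5 -> miss, evict 1, frames [2, 6, 5]
0 -> miss, evict 5, frames [2, 6, 0]
1 -> miss, evict 0, frames [2, 6, 1]
9 -> miss, evict 1, frames [2, 6, 9]
3 -> miss, evict 9, frames [2, 6, 3]
8 -> miss, evict 3, frames [2, 6, 8]
2 -> hit
9 -> miss, evict 8, frames [2, 6, 9]
Hits: 9 of 22 references → 9/22 = 0.4091.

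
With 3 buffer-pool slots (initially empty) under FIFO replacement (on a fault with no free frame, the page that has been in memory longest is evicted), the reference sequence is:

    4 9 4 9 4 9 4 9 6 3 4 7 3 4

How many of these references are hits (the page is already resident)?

8

4 → miss, frames (4)
9 → miss, frames (4 9)
4 → hit
9 → hit
4 → hit
9 → hit
4 → hit
9 → hit
6 → miss, frames (4 9 6)
3 → miss, evict 4, frames (9 6 3)
4 → miss, evict 9, frames (6 3 4)
7 → miss, evict 6, frames (3 4 7)
3 → hit
4 → hit
Hits: 8.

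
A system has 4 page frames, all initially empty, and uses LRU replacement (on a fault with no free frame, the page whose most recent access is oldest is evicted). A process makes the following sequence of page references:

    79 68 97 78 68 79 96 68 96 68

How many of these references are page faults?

79: fault, frames (79)
68: fault, frames (79 68)
97: fault, frames (79 68 97)
78: fault, frames (79 68 97 78)
68: hit
79: hit
96: fault, evict 97, frames (78 68 79 96)
68: hit
96: hit
68: hit
Page faults: 5.

5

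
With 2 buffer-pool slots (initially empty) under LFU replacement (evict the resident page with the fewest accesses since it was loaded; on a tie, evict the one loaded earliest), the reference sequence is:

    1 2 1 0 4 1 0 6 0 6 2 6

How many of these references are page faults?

1 → miss, frames [1]
2 → miss, frames [1, 2]
1 → hit
0 → miss, evict 2, frames [1, 0]
4 → miss, evict 0, frames [1, 4]
1 → hit
0 → miss, evict 4, frames [1, 0]
6 → miss, evict 0, frames [1, 6]
0 → miss, evict 6, frames [1, 0]
6 → miss, evict 0, frames [1, 6]
2 → miss, evict 6, frames [1, 2]
6 → miss, evict 2, frames [1, 6]
Page faults: 10.

10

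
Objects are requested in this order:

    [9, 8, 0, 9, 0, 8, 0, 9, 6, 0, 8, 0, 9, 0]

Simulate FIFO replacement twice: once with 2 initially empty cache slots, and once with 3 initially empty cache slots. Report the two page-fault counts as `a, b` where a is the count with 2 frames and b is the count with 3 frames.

12, 5

2 frames: F F F F . F F F F F F . F F → 12 faults.
3 frames: F F F . . . . . F . . . F . → 5 faults.
5 < 12: adding a frame reduced faults, as is typical.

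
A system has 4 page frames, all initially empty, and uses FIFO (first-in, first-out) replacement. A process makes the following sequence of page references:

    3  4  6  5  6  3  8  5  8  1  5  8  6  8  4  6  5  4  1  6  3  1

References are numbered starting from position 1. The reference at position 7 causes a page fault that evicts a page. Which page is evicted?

3

pos 1: 3 -> fault, frames [3]
pos 2: 4 -> fault, frames [3, 4]
pos 3: 6 -> fault, frames [3, 4, 6]
pos 4: 5 -> fault, frames [3, 4, 6, 5]
pos 5: 6 -> hit
pos 6: 3 -> hit
pos 7: 8 -> fault, evict 3, frames [4, 6, 5, 8]
At position 7, page 3 is evicted.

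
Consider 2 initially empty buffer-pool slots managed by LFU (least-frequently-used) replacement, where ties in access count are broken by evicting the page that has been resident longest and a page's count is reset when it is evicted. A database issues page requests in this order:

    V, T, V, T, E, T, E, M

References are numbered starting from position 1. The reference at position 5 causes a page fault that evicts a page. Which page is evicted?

V

pos 1: V: fault, frames (V)
pos 2: T: fault, frames (V T)
pos 3: V: hit
pos 4: T: hit
pos 5: E: fault, evict V, frames (T E)
At position 5, page V is evicted.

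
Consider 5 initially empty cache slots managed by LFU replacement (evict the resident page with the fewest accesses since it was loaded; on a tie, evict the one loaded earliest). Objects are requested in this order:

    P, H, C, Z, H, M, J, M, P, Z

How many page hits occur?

P → fault, frames [P]
H → fault, frames [P, H]
C → fault, frames [P, H, C]
Z → fault, frames [P, H, C, Z]
H → hit
M → fault, frames [P, H, C, Z, M]
J → fault, evict P, frames [H, C, Z, M, J]
M → hit
P → fault, evict C, frames [H, Z, M, J, P]
Z → hit
Hits: 3.

3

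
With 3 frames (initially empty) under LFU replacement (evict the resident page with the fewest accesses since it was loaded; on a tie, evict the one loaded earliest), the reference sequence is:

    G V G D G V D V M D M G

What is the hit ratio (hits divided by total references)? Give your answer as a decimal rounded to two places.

0.50

G → fault, frames (G)
V → fault, frames (G V)
G → hit
D → fault, frames (G V D)
G → hit
V → hit
D → hit
V → hit
M → fault, evict D, frames (G V M)
D → fault, evict M, frames (G V D)
M → fault, evict D, frames (G V M)
G → hit
Hits: 6 of 12 references → 6/12 = 0.5000.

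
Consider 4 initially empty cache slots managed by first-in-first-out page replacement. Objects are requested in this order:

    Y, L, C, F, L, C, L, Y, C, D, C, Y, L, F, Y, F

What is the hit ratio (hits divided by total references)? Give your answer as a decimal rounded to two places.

0.56

Y → fault, frames [Y]
L → fault, frames [Y, L]
C → fault, frames [Y, L, C]
F → fault, frames [Y, L, C, F]
L → hit
C → hit
L → hit
Y → hit
C → hit
D → fault, evict Y, frames [L, C, F, D]
C → hit
Y → fault, evict L, frames [C, F, D, Y]
L → fault, evict C, frames [F, D, Y, L]
F → hit
Y → hit
F → hit
Hits: 9 of 16 references → 9/16 = 0.5625.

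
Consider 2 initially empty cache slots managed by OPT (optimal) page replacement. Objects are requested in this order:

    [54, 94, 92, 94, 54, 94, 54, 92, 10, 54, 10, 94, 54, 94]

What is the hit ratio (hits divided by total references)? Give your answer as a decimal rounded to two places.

54: fault, frames [54]
94: fault, frames [54, 94]
92: fault, evict 54, frames [94, 92]
94: hit
54: fault, evict 92, frames [94, 54]
94: hit
54: hit
92: fault, evict 94, frames [54, 92]
10: fault, evict 92, frames [54, 10]
54: hit
10: hit
94: fault, evict 10, frames [54, 94]
54: hit
94: hit
Hits: 7 of 14 references → 7/14 = 0.5000.

0.50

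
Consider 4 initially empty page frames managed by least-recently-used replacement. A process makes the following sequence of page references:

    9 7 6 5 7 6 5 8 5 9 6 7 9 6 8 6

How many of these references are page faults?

8

9 -> miss, frames {9}
7 -> miss, frames {9,7}
6 -> miss, frames {9,7,6}
5 -> miss, frames {9,7,6,5}
7 -> hit
6 -> hit
5 -> hit
8 -> miss, evict 9, frames {7,6,5,8}
5 -> hit
9 -> miss, evict 7, frames {6,8,5,9}
6 -> hit
7 -> miss, evict 8, frames {5,9,6,7}
9 -> hit
6 -> hit
8 -> miss, evict 5, frames {7,9,6,8}
6 -> hit
Page faults: 8.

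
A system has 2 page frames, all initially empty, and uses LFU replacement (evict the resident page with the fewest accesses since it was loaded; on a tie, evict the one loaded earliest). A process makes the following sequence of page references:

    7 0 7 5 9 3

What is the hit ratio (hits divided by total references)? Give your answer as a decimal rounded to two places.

7 → fault, frames {7}
0 → fault, frames {7,0}
7 → hit
5 → fault, evict 0, frames {7,5}
9 → fault, evict 5, frames {7,9}
3 → fault, evict 9, frames {7,3}
Hits: 1 of 6 references → 1/6 = 0.1667.

0.17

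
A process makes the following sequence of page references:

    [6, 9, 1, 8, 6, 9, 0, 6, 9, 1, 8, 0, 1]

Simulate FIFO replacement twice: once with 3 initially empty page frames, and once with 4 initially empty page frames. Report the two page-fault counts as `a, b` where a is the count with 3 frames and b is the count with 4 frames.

3 frames: F F F F F F F . . F F . . → 9 faults.
4 frames: F F F F . . F F F F F F . → 10 faults.
10 > 9: adding a frame increased faults — Belady's anomaly.

9, 10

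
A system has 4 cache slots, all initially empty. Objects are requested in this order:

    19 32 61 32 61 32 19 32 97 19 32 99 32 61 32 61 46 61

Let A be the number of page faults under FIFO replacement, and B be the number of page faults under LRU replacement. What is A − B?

Under FIFO: F F F . . . . . F . . F . . . . F . → 6 faults.
Under LRU: F F F . . . . . F . . F . F . . F . → 7 faults.
A − B = 6 − 7 = -1.

-1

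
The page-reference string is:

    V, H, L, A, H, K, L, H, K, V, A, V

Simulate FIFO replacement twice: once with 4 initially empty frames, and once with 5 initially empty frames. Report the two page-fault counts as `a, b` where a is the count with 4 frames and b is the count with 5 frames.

4 frames: F F F F . F . . . F . . → 6 faults.
5 frames: F F F F . F . . . . . . → 5 faults.
5 < 6: adding a frame reduced faults, as is typical.

6, 5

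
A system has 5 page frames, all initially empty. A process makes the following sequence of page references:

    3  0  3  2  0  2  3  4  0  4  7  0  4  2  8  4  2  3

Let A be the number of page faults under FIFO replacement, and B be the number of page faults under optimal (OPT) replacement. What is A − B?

Under FIFO: F F . F . . . F . . F . . . F . . F → 7 faults.
Under OPT: F F . F . . . F . . F . . . F . . . → 6 faults.
A − B = 7 − 6 = 1.

1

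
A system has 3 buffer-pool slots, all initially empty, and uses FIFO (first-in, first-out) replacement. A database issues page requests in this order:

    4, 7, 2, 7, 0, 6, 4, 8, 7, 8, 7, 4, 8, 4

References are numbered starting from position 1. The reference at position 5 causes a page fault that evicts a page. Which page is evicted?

pos 1: 4: miss, frames {4}
pos 2: 7: miss, frames {4,7}
pos 3: 2: miss, frames {4,7,2}
pos 4: 7: hit
pos 5: 0: miss, evict 4, frames {7,2,0}
At position 5, page 4 is evicted.

4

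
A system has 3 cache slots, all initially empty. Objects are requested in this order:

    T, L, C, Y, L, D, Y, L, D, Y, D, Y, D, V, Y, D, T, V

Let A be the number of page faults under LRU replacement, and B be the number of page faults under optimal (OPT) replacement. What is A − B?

1

Under LRU: F F F F . F . . . . . . . F . . F F → 8 faults.
Under OPT: F F F F . F . . . . . . . F . . F . → 7 faults.
A − B = 8 − 7 = 1.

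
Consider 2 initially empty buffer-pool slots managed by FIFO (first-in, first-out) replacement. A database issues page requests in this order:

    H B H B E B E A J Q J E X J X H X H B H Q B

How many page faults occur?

H → fault, frames (H)
B → fault, frames (H B)
H → hit
B → hit
E → fault, evict H, frames (B E)
B → hit
E → hit
A → fault, evict B, frames (E A)
J → fault, evict E, frames (A J)
Q → fault, evict A, frames (J Q)
J → hit
E → fault, evict J, frames (Q E)
X → fault, evict Q, frames (E X)
J → fault, evict E, frames (X J)
X → hit
H → fault, evict X, frames (J H)
X → fault, evict J, frames (H X)
H → hit
B → fault, evict H, frames (X B)
H → fault, evict X, frames (B H)
Q → fault, evict B, frames (H Q)
B → fault, evict H, frames (Q B)
Page faults: 15.

15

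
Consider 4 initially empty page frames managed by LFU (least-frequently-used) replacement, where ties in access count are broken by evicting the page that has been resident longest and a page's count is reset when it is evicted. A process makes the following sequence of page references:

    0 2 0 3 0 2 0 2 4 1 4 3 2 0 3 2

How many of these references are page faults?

0: fault, frames (0)
2: fault, frames (0 2)
0: hit
3: fault, frames (0 2 3)
0: hit
2: hit
0: hit
2: hit
4: fault, frames (0 2 3 4)
1: fault, evict 3, frames (0 2 4 1)
4: hit
3: fault, evict 1, frames (0 2 4 3)
2: hit
0: hit
3: hit
2: hit
Page faults: 6.

6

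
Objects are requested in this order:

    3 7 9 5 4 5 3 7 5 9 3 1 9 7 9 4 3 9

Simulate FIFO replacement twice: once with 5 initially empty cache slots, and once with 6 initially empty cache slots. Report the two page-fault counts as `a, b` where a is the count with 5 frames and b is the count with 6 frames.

7, 6

5 frames: F F F F F . . . . . . F . . . . F . → 7 faults.
6 frames: F F F F F . . . . . . F . . . . . . → 6 faults.
6 < 7: adding a frame reduced faults, as is typical.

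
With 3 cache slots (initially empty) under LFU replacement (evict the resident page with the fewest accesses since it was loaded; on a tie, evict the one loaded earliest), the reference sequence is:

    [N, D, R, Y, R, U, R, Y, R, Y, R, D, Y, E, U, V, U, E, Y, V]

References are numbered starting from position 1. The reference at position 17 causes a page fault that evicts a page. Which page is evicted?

V

pos 1: N -> miss, frames (N)
pos 2: D -> miss, frames (N D)
pos 3: R -> miss, frames (N D R)
pos 4: Y -> miss, evict N, frames (D R Y)
pos 5: R -> hit
pos 6: U -> miss, evict D, frames (R Y U)
pos 7: R -> hit
pos 8: Y -> hit
pos 9: R -> hit
pos 10: Y -> hit
pos 11: R -> hit
pos 12: D -> miss, evict U, frames (R Y D)
pos 13: Y -> hit
pos 14: E -> miss, evict D, frames (R Y E)
pos 15: U -> miss, evict E, frames (R Y U)
pos 16: V -> miss, evict U, frames (R Y V)
pos 17: U -> miss, evict V, frames (R Y U)
At position 17, page V is evicted.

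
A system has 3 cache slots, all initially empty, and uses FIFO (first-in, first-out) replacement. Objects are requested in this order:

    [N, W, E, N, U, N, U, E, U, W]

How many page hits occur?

N -> fault, frames {N}
W -> fault, frames {N,W}
E -> fault, frames {N,W,E}
N -> hit
U -> fault, evict N, frames {W,E,U}
N -> fault, evict W, frames {E,U,N}
U -> hit
E -> hit
U -> hit
W -> fault, evict E, frames {U,N,W}
Hits: 4.

4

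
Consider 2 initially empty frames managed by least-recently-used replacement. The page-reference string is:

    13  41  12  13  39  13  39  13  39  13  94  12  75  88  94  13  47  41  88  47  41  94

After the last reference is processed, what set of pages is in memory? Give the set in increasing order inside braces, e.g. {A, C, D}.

13 → fault, frames {13}
41 → fault, frames {13,41}
12 → fault, evict 13, frames {41,12}
13 → fault, evict 41, frames {12,13}
39 → fault, evict 12, frames {13,39}
13 → hit
39 → hit
13 → hit
39 → hit
13 → hit
94 → fault, evict 39, frames {13,94}
12 → fault, evict 13, frames {94,12}
75 → fault, evict 94, frames {12,75}
88 → fault, evict 12, frames {75,88}
94 → fault, evict 75, frames {88,94}
13 → fault, evict 88, frames {94,13}
47 → fault, evict 94, frames {13,47}
41 → fault, evict 13, frames {47,41}
88 → fault, evict 47, frames {41,88}
47 → fault, evict 41, frames {88,47}
41 → fault, evict 88, frames {47,41}
94 → fault, evict 47, frames {41,94}

{41, 94}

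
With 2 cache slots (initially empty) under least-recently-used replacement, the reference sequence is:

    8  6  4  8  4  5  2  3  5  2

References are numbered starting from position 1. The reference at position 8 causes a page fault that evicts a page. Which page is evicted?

pos 1: 8: fault, frames {8}
pos 2: 6: fault, frames {8,6}
pos 3: 4: fault, evict 8, frames {6,4}
pos 4: 8: fault, evict 6, frames {4,8}
pos 5: 4: hit
pos 6: 5: fault, evict 8, frames {4,5}
pos 7: 2: fault, evict 4, frames {5,2}
pos 8: 3: fault, evict 5, frames {2,3}
At position 8, page 5 is evicted.

5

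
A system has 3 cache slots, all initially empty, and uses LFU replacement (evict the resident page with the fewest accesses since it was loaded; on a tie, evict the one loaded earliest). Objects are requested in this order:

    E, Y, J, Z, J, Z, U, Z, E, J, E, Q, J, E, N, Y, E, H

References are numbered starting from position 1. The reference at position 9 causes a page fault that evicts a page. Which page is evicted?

U

pos 1: E -> fault, frames (E)
pos 2: Y -> fault, frames (E Y)
pos 3: J -> fault, frames (E Y J)
pos 4: Z -> fault, evict E, frames (Y J Z)
pos 5: J -> hit
pos 6: Z -> hit
pos 7: U -> fault, evict Y, frames (J Z U)
pos 8: Z -> hit
pos 9: E -> fault, evict U, frames (J Z E)
At position 9, page U is evicted.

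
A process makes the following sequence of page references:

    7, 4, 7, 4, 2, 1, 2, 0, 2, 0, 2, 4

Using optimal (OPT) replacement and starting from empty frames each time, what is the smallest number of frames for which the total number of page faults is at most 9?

f=1: 12 faults
f=2: 6 faults
f=3: 5 faults
f=4: 5 faults
f=5: 5 faults
Smallest f with faults ≤ 9 is 2.

2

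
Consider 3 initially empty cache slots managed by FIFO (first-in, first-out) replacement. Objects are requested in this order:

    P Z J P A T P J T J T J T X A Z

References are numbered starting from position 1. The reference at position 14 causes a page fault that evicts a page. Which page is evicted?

T

pos 1: P → miss, frames (P)
pos 2: Z → miss, frames (P Z)
pos 3: J → miss, frames (P Z J)
pos 4: P → hit
pos 5: A → miss, evict P, frames (Z J A)
pos 6: T → miss, evict Z, frames (J A T)
pos 7: P → miss, evict J, frames (A T P)
pos 8: J → miss, evict A, frames (T P J)
pos 9: T → hit
pos 10: J → hit
pos 11: T → hit
pos 12: J → hit
pos 13: T → hit
pos 14: X → miss, evict T, frames (P J X)
At position 14, page T is evicted.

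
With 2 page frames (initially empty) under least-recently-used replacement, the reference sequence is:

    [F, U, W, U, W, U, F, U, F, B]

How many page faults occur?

F → fault, frames {F}
U → fault, frames {F,U}
W → fault, evict F, frames {U,W}
U → hit
W → hit
U → hit
F → fault, evict W, frames {U,F}
U → hit
F → hit
B → fault, evict U, frames {F,B}
Page faults: 5.

5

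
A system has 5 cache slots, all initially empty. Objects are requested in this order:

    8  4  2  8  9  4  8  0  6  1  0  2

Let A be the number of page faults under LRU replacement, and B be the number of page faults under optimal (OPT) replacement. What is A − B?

1

Under LRU: F F F . F . . F F F . F → 8 faults.
Under OPT: F F F . F . . F F F . . → 7 faults.
A − B = 8 − 7 = 1.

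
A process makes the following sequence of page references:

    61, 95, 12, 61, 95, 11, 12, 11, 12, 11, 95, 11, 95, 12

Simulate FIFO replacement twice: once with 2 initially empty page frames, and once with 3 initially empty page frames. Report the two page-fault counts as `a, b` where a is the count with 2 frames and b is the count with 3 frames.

2 frames: F F F F F F F . . . F F . F → 10 faults.
3 frames: F F F . . F . . . . . . . . → 4 faults.
4 < 10: adding a frame reduced faults, as is typical.

10, 4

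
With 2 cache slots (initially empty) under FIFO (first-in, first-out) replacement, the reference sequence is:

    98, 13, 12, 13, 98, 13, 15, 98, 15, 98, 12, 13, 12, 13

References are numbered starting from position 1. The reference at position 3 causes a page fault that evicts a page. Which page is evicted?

pos 1: 98: fault, frames [98]
pos 2: 13: fault, frames [98, 13]
pos 3: 12: fault, evict 98, frames [13, 12]
At position 3, page 98 is evicted.

98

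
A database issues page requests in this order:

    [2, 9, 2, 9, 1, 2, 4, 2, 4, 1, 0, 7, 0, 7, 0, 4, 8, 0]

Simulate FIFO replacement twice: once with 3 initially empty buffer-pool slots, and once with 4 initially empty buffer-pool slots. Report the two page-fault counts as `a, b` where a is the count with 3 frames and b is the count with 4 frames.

3 frames: F F . . F . F F . . F F . . . F F F → 10 faults.
4 frames: F F . . F . F . . . F F . . . . F . → 7 faults.
7 < 10: adding a frame reduced faults, as is typical.

10, 7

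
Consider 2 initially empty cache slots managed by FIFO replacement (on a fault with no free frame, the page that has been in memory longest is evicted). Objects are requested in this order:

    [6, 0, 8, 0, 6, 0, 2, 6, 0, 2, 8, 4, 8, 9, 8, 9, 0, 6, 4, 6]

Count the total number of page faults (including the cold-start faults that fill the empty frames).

6 -> miss, frames (6)
0 -> miss, frames (6 0)
8 -> miss, evict 6, frames (0 8)
0 -> hit
6 -> miss, evict 0, frames (8 6)
0 -> miss, evict 8, frames (6 0)
2 -> miss, evict 6, frames (0 2)
6 -> miss, evict 0, frames (2 6)
0 -> miss, evict 2, frames (6 0)
2 -> miss, evict 6, frames (0 2)
8 -> miss, evict 0, frames (2 8)
4 -> miss, evict 2, frames (8 4)
8 -> hit
9 -> miss, evict 8, frames (4 9)
8 -> miss, evict 4, frames (9 8)
9 -> hit
0 -> miss, evict 9, frames (8 0)
6 -> miss, evict 8, frames (0 6)
4 -> miss, evict 0, frames (6 4)
6 -> hit
Page faults: 16.

16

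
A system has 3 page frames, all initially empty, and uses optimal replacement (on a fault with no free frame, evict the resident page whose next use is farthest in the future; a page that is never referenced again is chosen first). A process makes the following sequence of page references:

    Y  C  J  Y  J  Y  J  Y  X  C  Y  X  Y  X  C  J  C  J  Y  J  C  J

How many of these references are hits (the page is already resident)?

Y: fault, frames (Y)
C: fault, frames (Y C)
J: fault, frames (Y C J)
Y: hit
J: hit
Y: hit
J: hit
Y: hit
X: fault, evict J, frames (Y C X)
C: hit
Y: hit
X: hit
Y: hit
X: hit
C: hit
J: fault, evict X, frames (Y C J)
C: hit
J: hit
Y: hit
J: hit
C: hit
J: hit
Hits: 17.

17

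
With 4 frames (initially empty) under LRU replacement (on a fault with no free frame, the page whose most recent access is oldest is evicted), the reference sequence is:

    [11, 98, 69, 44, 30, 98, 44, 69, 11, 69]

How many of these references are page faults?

11 -> fault, frames [11]
98 -> fault, frames [11, 98]
69 -> fault, frames [11, 98, 69]
44 -> fault, frames [11, 98, 69, 44]
30 -> fault, evict 11, frames [98, 69, 44, 30]
98 -> hit
44 -> hit
69 -> hit
11 -> fault, evict 30, frames [98, 44, 69, 11]
69 -> hit
Page faults: 6.

6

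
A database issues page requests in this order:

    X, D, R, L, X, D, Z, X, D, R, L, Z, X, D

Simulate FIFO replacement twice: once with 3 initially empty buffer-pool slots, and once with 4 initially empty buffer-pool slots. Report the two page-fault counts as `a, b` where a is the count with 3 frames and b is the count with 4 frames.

3 frames: F F F F F F F . . F F . F F → 11 faults.
4 frames: F F F F . . F F F F F F F F → 12 faults.
12 > 11: adding a frame increased faults — Belady's anomaly.

11, 12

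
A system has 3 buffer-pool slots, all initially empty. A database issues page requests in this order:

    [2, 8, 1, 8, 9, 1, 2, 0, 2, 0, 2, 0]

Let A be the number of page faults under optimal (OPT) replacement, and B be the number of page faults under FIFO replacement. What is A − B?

Under OPT: F F F . F . . F . . . . → 5 faults.
Under FIFO: F F F . F . F F . . . . → 6 faults.
A − B = 5 − 6 = -1.

-1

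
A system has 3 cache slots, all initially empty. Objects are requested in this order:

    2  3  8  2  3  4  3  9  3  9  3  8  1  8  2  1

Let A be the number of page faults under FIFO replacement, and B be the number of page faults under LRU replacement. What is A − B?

Under FIFO: F F F . . F . F F . . F F . F . → 9 faults.
Under LRU: F F F . . F . F . . . F F . F . → 8 faults.
A − B = 9 − 8 = 1.

1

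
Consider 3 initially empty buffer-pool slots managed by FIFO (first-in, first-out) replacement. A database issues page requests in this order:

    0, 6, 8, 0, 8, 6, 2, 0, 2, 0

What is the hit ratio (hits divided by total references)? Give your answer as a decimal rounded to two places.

0.50

0 -> miss, frames {0}
6 -> miss, frames {0,6}
8 -> miss, frames {0,6,8}
0 -> hit
8 -> hit
6 -> hit
2 -> miss, evict 0, frames {6,8,2}
0 -> miss, evict 6, frames {8,2,0}
2 -> hit
0 -> hit
Hits: 5 of 10 references → 5/10 = 0.5000.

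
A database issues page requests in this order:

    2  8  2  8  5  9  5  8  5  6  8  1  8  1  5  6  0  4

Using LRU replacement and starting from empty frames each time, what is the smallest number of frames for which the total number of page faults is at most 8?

f=1: 18 faults
f=2: 12 faults
f=3: 10 faults
f=4: 8 faults
f=5: 8 faults
f=6: 8 faults
f=7: 8 faults
f=8: 8 faults
Smallest f with faults ≤ 8 is 4.

4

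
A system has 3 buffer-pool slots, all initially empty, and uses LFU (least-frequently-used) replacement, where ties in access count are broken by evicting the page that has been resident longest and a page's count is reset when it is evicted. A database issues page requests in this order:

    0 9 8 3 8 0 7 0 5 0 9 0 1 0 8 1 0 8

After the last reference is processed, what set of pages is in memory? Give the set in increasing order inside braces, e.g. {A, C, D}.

0: fault, frames (0)
9: fault, frames (0 9)
8: fault, frames (0 9 8)
3: fault, evict 0, frames (9 8 3)
8: hit
0: fault, evict 9, frames (8 3 0)
7: fault, evict 3, frames (8 0 7)
0: hit
5: fault, evict 7, frames (8 0 5)
0: hit
9: fault, evict 5, frames (8 0 9)
0: hit
1: fault, evict 9, frames (8 0 1)
0: hit
8: hit
1: hit
0: hit
8: hit

{0, 1, 8}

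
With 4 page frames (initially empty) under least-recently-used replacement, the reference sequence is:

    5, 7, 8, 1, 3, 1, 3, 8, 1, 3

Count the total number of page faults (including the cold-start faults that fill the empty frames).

5 → fault, frames (5)
7 → fault, frames (5 7)
8 → fault, frames (5 7 8)
1 → fault, frames (5 7 8 1)
3 → fault, evict 5, frames (7 8 1 3)
1 → hit
3 → hit
8 → hit
1 → hit
3 → hit
Page faults: 5.

5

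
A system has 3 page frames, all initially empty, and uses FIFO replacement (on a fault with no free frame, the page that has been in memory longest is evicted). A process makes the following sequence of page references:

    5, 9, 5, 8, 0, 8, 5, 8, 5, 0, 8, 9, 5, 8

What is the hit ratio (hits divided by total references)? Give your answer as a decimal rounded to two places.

0.50

5: fault, frames (5)
9: fault, frames (5 9)
5: hit
8: fault, frames (5 9 8)
0: fault, evict 5, frames (9 8 0)
8: hit
5: fault, evict 9, frames (8 0 5)
8: hit
5: hit
0: hit
8: hit
9: fault, evict 8, frames (0 5 9)
5: hit
8: fault, evict 0, frames (5 9 8)
Hits: 7 of 14 references → 7/14 = 0.5000.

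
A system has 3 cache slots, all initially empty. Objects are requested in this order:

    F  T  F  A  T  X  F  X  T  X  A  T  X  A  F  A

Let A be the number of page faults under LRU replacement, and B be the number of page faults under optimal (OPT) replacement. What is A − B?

1

Under LRU: F F . F . F F . . . F . . . F . → 7 faults.
Under OPT: F F . F . F . . . . F . . . F . → 6 faults.
A − B = 7 − 6 = 1.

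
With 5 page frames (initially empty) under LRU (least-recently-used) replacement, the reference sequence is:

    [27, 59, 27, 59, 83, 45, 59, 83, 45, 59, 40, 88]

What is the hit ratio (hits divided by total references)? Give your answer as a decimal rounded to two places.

0.50

27 → fault, frames {27}
59 → fault, frames {27,59}
27 → hit
59 → hit
83 → fault, frames {27,59,83}
45 → fault, frames {27,59,83,45}
59 → hit
83 → hit
45 → hit
59 → hit
40 → fault, frames {27,83,45,59,40}
88 → fault, evict 27, frames {83,45,59,40,88}
Hits: 6 of 12 references → 6/12 = 0.5000.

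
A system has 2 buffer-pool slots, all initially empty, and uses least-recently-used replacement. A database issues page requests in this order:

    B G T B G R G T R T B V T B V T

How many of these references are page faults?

B: miss, frames {B}
G: miss, frames {B,G}
T: miss, evict B, frames {G,T}
B: miss, evict G, frames {T,B}
G: miss, evict T, frames {B,G}
R: miss, evict B, frames {G,R}
G: hit
T: miss, evict R, frames {G,T}
R: miss, evict G, frames {T,R}
T: hit
B: miss, evict R, frames {T,B}
V: miss, evict T, frames {B,V}
T: miss, evict B, frames {V,T}
B: miss, evict V, frames {T,B}
V: miss, evict T, frames {B,V}
T: miss, evict B, frames {V,T}
Page faults: 14.

14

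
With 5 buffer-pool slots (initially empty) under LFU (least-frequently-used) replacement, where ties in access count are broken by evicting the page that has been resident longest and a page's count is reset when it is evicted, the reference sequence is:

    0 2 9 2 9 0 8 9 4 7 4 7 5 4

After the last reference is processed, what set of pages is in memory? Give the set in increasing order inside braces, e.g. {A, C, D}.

0: miss, frames [0]
2: miss, frames [0, 2]
9: miss, frames [0, 2, 9]
2: hit
9: hit
0: hit
8: miss, frames [0, 2, 9, 8]
9: hit
4: miss, frames [0, 2, 9, 8, 4]
7: miss, evict 8, frames [0, 2, 9, 4, 7]
4: hit
7: hit
5: miss, evict 0, frames [2, 9, 4, 7, 5]
4: hit

{2, 4, 5, 7, 9}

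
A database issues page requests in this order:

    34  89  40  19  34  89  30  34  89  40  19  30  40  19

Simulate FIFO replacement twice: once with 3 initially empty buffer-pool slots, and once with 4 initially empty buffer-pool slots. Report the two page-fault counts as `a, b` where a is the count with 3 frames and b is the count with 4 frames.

9, 10

3 frames: F F F F F F F . . F F . . . → 9 faults.
4 frames: F F F F . . F F F F F F . . → 10 faults.
10 > 9: adding a frame increased faults — Belady's anomaly.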